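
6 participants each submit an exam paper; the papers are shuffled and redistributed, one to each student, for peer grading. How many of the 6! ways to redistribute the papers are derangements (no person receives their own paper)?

The number of derangements of 6 is !6 = Σ_{k=0}^{6} (-1)^k·6!/k!
= 6! - 6!/1! + 6!/2! - 6!/3! + 6!/4! - 6!/5! + 6!/6!
= 720 - 720 + 360 - 120 + 30 - 6 + 1
= 265

265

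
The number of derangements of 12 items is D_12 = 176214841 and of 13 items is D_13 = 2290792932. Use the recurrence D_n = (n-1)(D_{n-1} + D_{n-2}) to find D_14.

D_14 = (14-1)·(D_13 + D_12) = 13·(2290792932 + 176214841) = 13·2467007773 = 32071101049.

32071101049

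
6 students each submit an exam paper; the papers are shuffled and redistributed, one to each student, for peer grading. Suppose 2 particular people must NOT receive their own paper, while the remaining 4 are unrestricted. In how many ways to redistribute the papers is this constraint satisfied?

Let A_j be the event that the j-th constrained one is fixed. By inclusion-exclusion over the 2 events:
Σ_{j=0}^{2} (-1)^j C(2,j)(6-j)!
= C(2,0)·6! - C(2,1)·5! + C(2,2)·4!
= 720 - 240 + 24
= 504

504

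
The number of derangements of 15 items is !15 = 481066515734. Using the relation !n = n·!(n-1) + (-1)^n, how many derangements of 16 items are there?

!16 = 16·481066515734 + 1 = 7697064251745.

7697064251745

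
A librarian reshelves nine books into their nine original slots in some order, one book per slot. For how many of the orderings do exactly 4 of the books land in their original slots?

Choose which 4 of the 9 are fixed: C(9,4) = 126.
The remaining 5 must be deranged: !5 = 44.
Total: 126 × 44 = 5544.

5544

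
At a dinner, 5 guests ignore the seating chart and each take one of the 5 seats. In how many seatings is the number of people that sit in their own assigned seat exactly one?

Pick the single fixed position: C(5,1) = 5 ways.
The remaining 4 must be deranged: !4 = 9.
Total: 5 × 9 = 45.

45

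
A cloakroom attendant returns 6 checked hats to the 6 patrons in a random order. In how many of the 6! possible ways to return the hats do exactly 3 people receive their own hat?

40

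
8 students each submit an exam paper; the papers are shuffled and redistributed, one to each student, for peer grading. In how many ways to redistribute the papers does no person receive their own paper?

14833

The subfactorial !8 = [8!/e] (nearest integer).
8! = 40320, and 40320/e ≈ 14832.90, so !8 = 14833.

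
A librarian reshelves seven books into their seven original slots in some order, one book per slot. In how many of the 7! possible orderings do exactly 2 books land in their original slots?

Pick the 2 fixed positions: C(7,2) = 21 ways.
The remaining 5 must be deranged: !5 = 44.
Total: 21 × 44 = 924.

924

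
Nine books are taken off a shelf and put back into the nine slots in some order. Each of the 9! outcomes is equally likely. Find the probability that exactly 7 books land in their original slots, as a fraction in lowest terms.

1/10080

Favorable outcomes: C(9,7)·!2 = 36·1 = 36.
Total outcomes: 9! = 362880.
Probability = 36/362880 = 1/10080.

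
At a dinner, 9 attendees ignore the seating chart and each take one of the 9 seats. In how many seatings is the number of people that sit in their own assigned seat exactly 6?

168

Choose which 6 of the 9 are fixed: C(9,6) = 84.
The remaining 3 must be deranged: !3 = 2.
Total: 84 × 2 = 168.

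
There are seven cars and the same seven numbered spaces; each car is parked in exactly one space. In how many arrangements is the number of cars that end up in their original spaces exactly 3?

315

Choose which 3 of the 7 are fixed: C(7,3) = 35.
The other 4 form a derangement: !4 = 9.
Total: 35 × 9 = 315.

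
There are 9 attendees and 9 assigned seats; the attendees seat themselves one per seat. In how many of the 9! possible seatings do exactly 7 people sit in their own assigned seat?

36

Pick the 7 fixed positions: C(9,7) = 36 ways.
The remaining 2 must be deranged: !2 = 1.
Total: 36 × 1 = 36.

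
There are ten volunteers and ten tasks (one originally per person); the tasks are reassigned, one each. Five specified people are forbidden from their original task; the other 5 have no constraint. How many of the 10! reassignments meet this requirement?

2170680

Inclusion-exclusion on the 5 forbidden self-matches:
Σ_{j=0}^{5} (-1)^j C(5,j)(10-j)!
= C(5,0)·10! - C(5,1)·9! + C(5,2)·8! - C(5,3)·7! + C(5,4)·6! - C(5,5)·5!
= 3628800 - 1814400 + 403200 - 50400 + 3600 - 120
= 2170680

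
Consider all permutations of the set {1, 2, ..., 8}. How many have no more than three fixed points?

39549

# with exactly i fixed is C(8,i)·!(8-i); sum over i=0..3:
  i=0: C(8,0)·!8 = 1·14833 = 14833
  i=1: C(8,1)·!7 = 8·1854 = 14832
  i=2: C(8,2)·!6 = 28·265 = 7420
  i=3: C(8,3)·!5 = 56·44 = 2464
Total = 39549.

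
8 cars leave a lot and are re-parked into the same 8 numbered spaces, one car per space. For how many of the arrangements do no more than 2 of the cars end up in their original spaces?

Sum C(8,i)·!(8-i) for i = 0..2:
  i=0: C(8,0)·!8 = 1·14833 = 14833
  i=1: C(8,1)·!7 = 8·1854 = 14832
  i=2: C(8,2)·!6 = 28·265 = 7420
Total = 37085.

37085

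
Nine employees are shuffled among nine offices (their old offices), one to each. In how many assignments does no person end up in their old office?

133496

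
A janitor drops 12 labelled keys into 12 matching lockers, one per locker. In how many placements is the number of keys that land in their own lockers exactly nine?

Pick the 9 fixed positions: C(12,9) = 220 ways.
The other 3 form a derangement: !3 = 2.
Total: 220 × 2 = 440.

440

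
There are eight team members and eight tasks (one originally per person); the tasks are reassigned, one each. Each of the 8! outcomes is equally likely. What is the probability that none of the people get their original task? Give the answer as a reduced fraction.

2119/5760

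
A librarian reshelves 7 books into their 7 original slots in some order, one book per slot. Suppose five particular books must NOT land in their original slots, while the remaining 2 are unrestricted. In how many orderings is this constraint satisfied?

2428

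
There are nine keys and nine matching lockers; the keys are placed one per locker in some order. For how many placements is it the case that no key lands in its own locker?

!9 = 9! · Σ_{k=0}^{9} (-1)^k/k!
= 9! - 9!/1! + 9!/2! - 9!/3! + 9!/4! - 9!/5! + 9!/6! - 9!/7! + 9!/8! - 9!/9!
= 362880 - 362880 + 181440 - 60480 + 15120 - 3024 + 504 - 72 + 9 - 1
= 133496

133496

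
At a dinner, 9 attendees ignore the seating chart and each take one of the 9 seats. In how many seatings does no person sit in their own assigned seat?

133496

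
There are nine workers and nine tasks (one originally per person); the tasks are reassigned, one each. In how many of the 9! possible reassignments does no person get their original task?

The subfactorial !9 = [9!/e] (nearest integer).
9! = 362880, and 362880/e ≈ 133496.09, so !9 = 133496.

133496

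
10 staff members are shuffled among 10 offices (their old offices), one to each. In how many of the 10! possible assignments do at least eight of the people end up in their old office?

46

# with exactly i fixed is C(10,i)·!(10-i); sum over i=8..10:
  i=8: C(10,8)·!2 = 45·1 = 45
  i=9: C(10,9)·!1 = 10·0 = 0
  i=10: C(10,10)·!0 = 1·1 = 1
Total = 46.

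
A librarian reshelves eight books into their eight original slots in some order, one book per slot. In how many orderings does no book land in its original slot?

14833

The subfactorial !8 = [8!/e] (nearest integer).
8! = 40320, and 40320/e ≈ 14832.90, so !8 = 14833.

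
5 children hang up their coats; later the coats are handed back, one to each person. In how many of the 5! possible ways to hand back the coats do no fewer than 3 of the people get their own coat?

11

Sum C(5,i)·!(5-i) for i = 3..5:
  i=3: C(5,3)·!2 = 10·1 = 10
  i=4: C(5,4)·!1 = 5·0 = 0
  i=5: C(5,5)·!0 = 1·1 = 1
Total = 11.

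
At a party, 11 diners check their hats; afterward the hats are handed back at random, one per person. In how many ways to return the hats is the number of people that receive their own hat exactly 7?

2970

Choose which 7 of the 11 are fixed: C(11,7) = 330.
The remaining 4 must be deranged: !4 = 9.
Total: 330 × 9 = 2970.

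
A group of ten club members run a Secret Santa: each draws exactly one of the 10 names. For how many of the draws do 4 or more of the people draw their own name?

68914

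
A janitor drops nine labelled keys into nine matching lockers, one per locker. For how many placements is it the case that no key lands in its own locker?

The subfactorial !9 = [9!/e] (nearest integer).
9! = 362880, and 362880/e ≈ 133496.09, so !9 = 133496.

133496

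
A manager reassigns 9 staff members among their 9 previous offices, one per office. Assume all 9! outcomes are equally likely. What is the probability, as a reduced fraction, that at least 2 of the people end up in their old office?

95887/362880

Favorable outcomes: Σ_{i≥2} C(9,i)·!(9-i) = 36·1854 + 84·265 + 126·44 + 126·9 + 84·2 + 36·1 + 9·0 + 1·1 = 95887.
Total outcomes: 9! = 362880.
Probability = 95887/362880 = 95887/362880.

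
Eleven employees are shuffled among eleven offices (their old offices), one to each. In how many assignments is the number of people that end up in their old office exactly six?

20328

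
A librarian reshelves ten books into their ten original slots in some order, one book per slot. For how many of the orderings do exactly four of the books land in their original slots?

55650

Choose which 4 of the 10 are fixed: C(10,4) = 210.
The remaining 6 must be deranged: !6 = 265.
Total: 210 × 265 = 55650.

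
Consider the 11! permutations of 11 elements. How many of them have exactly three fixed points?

2447445

Pick the 3 fixed positions: C(11,3) = 165 ways.
The remaining 8 must be deranged: !8 = 14833.
Total: 165 × 14833 = 2447445.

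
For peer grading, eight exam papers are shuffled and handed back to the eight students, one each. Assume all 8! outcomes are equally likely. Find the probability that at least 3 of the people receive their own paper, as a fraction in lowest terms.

647/8064

Favorable outcomes: Σ_{i≥3} C(8,i)·!(8-i) = 56·44 + 70·9 + 56·2 + 28·1 + 8·0 + 1·1 = 3235.
Total outcomes: 8! = 40320.
Probability = 3235/40320 = 647/8064.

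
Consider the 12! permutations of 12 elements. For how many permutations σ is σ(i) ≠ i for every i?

176214841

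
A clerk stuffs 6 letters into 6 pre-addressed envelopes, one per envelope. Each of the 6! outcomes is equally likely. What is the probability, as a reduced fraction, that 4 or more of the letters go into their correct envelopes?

1/45

Favorable outcomes: Σ_{i≥4} C(6,i)·!(6-i) = 15·1 + 6·0 + 1·1 = 16.
Total outcomes: 6! = 720.
Probability = 16/720 = 1/45.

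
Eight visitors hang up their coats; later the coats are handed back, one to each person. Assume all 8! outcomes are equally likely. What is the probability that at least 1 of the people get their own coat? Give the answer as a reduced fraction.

Favorable outcomes: Σ_{i≥1} C(8,i)·!(8-i) = 8·1854 + 28·265 + 56·44 + 70·9 + 56·2 + 28·1 + 8·0 + 1·1 = 25487.
Total outcomes: 8! = 40320.
Probability = 25487/40320 = 3641/5760.

3641/5760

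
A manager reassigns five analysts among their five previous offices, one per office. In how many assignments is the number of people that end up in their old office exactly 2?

Pick the 2 fixed positions: C(5,2) = 10 ways.
The remaining 3 must be deranged: !3 = 2.
Total: 10 × 2 = 20.

20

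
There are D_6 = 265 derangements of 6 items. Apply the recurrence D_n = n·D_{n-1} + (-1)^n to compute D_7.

D_7 = 7·265 - 1 = 1854.

1854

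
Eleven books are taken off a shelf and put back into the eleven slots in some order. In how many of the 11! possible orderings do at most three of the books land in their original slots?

39158866

# with exactly i fixed is C(11,i)·!(11-i); sum over i=0..3:
  i=0: C(11,0)·!11 = 1·14684570 = 14684570
  i=1: C(11,1)·!10 = 11·1334961 = 14684571
  i=2: C(11,2)·!9 = 55·133496 = 7342280
  i=3: C(11,3)·!8 = 165·14833 = 2447445
Total = 39158866.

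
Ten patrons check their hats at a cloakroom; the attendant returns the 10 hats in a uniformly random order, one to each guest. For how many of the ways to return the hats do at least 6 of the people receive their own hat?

Sum C(10,i)·!(10-i) for i = 6..10:
  i=6: C(10,6)·!4 = 210·9 = 1890
  i=7: C(10,7)·!3 = 120·2 = 240
  i=8: C(10,8)·!2 = 45·1 = 45
  i=9: C(10,9)·!1 = 10·0 = 0
  i=10: C(10,10)·!0 = 1·1 = 1
Total = 2176.

2176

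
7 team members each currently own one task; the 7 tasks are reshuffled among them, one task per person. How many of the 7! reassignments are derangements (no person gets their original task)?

1854

!7 is the nearest integer to 7!/e.
7! = 5040, and 5040/e ≈ 1854.11, so !7 = 1854.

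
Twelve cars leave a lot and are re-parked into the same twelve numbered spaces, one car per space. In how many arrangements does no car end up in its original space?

Recurrence: !12 = 11·(!11 + !10).
!12 = 11·(14684570 + 1334961) = 11·16019531 = 176214841

176214841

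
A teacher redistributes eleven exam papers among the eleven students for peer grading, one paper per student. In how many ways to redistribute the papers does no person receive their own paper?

!11 is the nearest integer to 11!/e.
11! = 39916800, and 39916800/e ≈ 14684570.08, so !11 = 14684570.

14684570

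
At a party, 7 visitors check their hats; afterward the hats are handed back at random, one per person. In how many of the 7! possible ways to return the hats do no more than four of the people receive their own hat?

5018

Sum C(7,i)·!(7-i) for i = 0..4:
  i=0: C(7,0)·!7 = 1·1854 = 1854
  i=1: C(7,1)·!6 = 7·265 = 1855
  i=2: C(7,2)·!5 = 21·44 = 924
  i=3: C(7,3)·!4 = 35·9 = 315
  i=4: C(7,4)·!3 = 35·2 = 70
Total = 5018.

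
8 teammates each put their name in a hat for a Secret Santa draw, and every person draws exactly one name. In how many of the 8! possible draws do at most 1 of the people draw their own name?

29665

# with exactly i fixed is C(8,i)·!(8-i); sum over i=0..1:
  i=0: C(8,0)·!8 = 1·14833 = 14833
  i=1: C(8,1)·!7 = 8·1854 = 14832
Total = 29665.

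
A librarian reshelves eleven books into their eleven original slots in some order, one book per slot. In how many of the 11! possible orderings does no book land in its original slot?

14684570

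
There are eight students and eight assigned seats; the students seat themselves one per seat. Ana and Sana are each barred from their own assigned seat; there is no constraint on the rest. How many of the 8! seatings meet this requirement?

30960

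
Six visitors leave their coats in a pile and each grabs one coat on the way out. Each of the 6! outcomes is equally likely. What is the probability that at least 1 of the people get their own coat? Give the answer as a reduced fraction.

91/144

Favorable outcomes: Σ_{i≥1} C(6,i)·!(6-i) = 6·44 + 15·9 + 20·2 + 15·1 + 6·0 + 1·1 = 455.
Total outcomes: 6! = 720.
Probability = 455/720 = 91/144.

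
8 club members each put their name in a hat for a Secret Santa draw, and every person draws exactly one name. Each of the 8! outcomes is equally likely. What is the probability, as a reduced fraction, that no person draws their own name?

Favorable outcomes: !8 = 14833.
Total outcomes: 8! = 40320.
Probability = 14833/40320 = 2119/5760.

2119/5760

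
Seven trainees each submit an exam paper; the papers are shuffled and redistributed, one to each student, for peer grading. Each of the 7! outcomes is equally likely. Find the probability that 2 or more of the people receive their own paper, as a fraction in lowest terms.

1331/5040

Favorable outcomes: Σ_{i≥2} C(7,i)·!(7-i) = 21·44 + 35·9 + 35·2 + 21·1 + 7·0 + 1·1 = 1331.
Total outcomes: 7! = 5040.
Probability = 1331/5040 = 1331/5040.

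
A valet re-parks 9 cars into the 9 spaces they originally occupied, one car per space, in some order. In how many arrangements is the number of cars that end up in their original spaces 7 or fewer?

362879

# with exactly i fixed is C(9,i)·!(9-i); sum over i=0..7:
  i=0: C(9,0)·!9 = 1·133496 = 133496
  i=1: C(9,1)·!8 = 9·14833 = 133497
  i=2: C(9,2)·!7 = 36·1854 = 66744
  i=3: C(9,3)·!6 = 84·265 = 22260
  i=4: C(9,4)·!5 = 126·44 = 5544
  i=5: C(9,5)·!4 = 126·9 = 1134
  i=6: C(9,6)·!3 = 84·2 = 168
  i=7: C(9,7)·!2 = 36·1 = 36
Total = 362879.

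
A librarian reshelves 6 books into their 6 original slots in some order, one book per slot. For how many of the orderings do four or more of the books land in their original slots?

16

Sum C(6,i)·!(6-i) for i = 4..6:
  i=4: C(6,4)·!2 = 15·1 = 15
  i=5: C(6,5)·!1 = 6·0 = 0
  i=6: C(6,6)·!0 = 1·1 = 1
Total = 16.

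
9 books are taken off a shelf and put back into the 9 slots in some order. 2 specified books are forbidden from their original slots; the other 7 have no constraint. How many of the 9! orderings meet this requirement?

Inclusion-exclusion on the 2 forbidden self-matches:
Σ_{j=0}^{2} (-1)^j C(2,j)(9-j)!
= C(2,0)·9! - C(2,1)·8! + C(2,2)·7!
= 362880 - 80640 + 5040
= 287280

287280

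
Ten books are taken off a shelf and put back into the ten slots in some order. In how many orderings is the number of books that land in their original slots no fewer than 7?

286

Sum C(10,i)·!(10-i) for i = 7..10:
  i=7: C(10,7)·!3 = 120·2 = 240
  i=8: C(10,8)·!2 = 45·1 = 45
  i=9: C(10,9)·!1 = 10·0 = 0
  i=10: C(10,10)·!0 = 1·1 = 1
Total = 286.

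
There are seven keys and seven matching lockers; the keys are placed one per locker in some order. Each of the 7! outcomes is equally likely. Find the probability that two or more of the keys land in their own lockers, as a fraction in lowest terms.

1331/5040

Favorable outcomes: Σ_{i≥2} C(7,i)·!(7-i) = 21·44 + 35·9 + 35·2 + 21·1 + 7·0 + 1·1 = 1331.
Total outcomes: 7! = 5040.
Probability = 1331/5040 = 1331/5040.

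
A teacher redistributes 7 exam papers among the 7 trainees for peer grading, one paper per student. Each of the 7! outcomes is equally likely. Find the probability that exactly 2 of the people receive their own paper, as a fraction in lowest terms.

Favorable outcomes: C(7,2)·!5 = 21·44 = 924.
Total outcomes: 7! = 5040.
Probability = 924/5040 = 11/60.

11/60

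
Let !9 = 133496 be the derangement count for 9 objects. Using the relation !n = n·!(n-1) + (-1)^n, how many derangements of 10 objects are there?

1334961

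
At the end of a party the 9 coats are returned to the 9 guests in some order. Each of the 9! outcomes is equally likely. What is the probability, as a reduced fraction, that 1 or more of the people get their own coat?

28673/45360

Favorable outcomes: Σ_{i≥1} C(9,i)·!(9-i) = 9·14833 + 36·1854 + 84·265 + 126·44 + 126·9 + 84·2 + 36·1 + 9·0 + 1·1 = 229384.
Total outcomes: 9! = 362880.
Probability = 229384/362880 = 28673/45360.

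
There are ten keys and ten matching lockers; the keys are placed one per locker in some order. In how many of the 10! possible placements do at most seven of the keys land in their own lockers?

3628754

# with exactly i fixed is C(10,i)·!(10-i); sum over i=0..7:
  i=0: C(10,0)·!10 = 1·1334961 = 1334961
  i=1: C(10,1)·!9 = 10·133496 = 1334960
  i=2: C(10,2)·!8 = 45·14833 = 667485
  i=3: C(10,3)·!7 = 120·1854 = 222480
  i=4: C(10,4)·!6 = 210·265 = 55650
  i=5: C(10,5)·!5 = 252·44 = 11088
  i=6: C(10,6)·!4 = 210·9 = 1890
  i=7: C(10,7)·!3 = 120·2 = 240
Total = 3628754.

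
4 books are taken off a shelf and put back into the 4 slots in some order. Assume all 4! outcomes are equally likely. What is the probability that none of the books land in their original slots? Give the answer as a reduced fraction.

3/8

Favorable outcomes: !4 = 9.
Total outcomes: 4! = 24.
Probability = 9/24 = 3/8.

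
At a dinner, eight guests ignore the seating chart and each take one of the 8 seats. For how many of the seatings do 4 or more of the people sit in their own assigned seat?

771

Sum C(8,i)·!(8-i) for i = 4..8:
  i=4: C(8,4)·!4 = 70·9 = 630
  i=5: C(8,5)·!3 = 56·2 = 112
  i=6: C(8,6)·!2 = 28·1 = 28
  i=7: C(8,7)·!1 = 8·0 = 0
  i=8: C(8,8)·!0 = 1·1 = 1
Total = 771.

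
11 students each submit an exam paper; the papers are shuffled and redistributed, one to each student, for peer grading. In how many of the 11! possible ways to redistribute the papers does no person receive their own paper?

14684570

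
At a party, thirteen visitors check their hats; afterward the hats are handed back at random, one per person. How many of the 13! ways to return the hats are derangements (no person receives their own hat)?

2290792932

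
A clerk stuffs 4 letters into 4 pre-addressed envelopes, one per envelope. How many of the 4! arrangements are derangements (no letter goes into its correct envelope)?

The number of derangements of 4 is !4 = Σ_{k=0}^{4} (-1)^k·4!/k!
= 4! - 4!/1! + 4!/2! - 4!/3! + 4!/4!
= 24 - 24 + 12 - 4 + 1
= 9

9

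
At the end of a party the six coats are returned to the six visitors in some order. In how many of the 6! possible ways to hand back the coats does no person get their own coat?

265

The subfactorial !6 = [6!/e] (nearest integer).
6! = 720, and 720/e ≈ 264.87, so !6 = 265.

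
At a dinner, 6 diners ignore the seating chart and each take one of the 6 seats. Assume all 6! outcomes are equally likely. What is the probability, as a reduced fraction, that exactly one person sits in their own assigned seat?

Favorable outcomes: C(6,1)·!5 = 6·44 = 264.
Total outcomes: 6! = 720.
Probability = 264/720 = 11/30.

11/30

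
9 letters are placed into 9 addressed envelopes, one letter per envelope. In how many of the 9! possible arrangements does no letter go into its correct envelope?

Recurrence: !9 = 9·!8 + (-1)^9.
!9 = 9·14833 - 1 = 133496

133496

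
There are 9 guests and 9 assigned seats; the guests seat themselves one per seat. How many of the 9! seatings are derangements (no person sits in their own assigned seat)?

133496

!9 is the nearest integer to 9!/e.
9! = 362880, and 362880/e ≈ 133496.09, so !9 = 133496.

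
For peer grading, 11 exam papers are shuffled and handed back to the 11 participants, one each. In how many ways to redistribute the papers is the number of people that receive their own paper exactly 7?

Pick the 7 fixed positions: C(11,7) = 330 ways.
The remaining 4 must be deranged: !4 = 9.
Total: 330 × 9 = 2970.

2970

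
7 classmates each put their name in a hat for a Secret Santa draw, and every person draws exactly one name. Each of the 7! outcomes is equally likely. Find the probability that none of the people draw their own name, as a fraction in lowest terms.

Favorable outcomes: !7 = 1854.
Total outcomes: 7! = 5040.
Probability = 1854/5040 = 103/280.

103/280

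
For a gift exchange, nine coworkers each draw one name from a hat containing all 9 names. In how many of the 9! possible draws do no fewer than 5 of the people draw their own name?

1339

# with exactly i fixed is C(9,i)·!(9-i); sum over i=5..9:
  i=5: C(9,5)·!4 = 126·9 = 1134
  i=6: C(9,6)·!3 = 84·2 = 168
  i=7: C(9,7)·!2 = 36·1 = 36
  i=8: C(9,8)·!1 = 9·0 = 0
  i=9: C(9,9)·!0 = 1·1 = 1
Total = 1339.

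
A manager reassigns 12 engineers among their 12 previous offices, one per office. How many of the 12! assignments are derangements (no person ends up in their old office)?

The number of derangements of 12 is !12 = Σ_{k=0}^{12} (-1)^k·12!/k!
= 12! - 12!/1! + 12!/2! - 12!/3! + 12!/4! - 12!/5! + 12!/6! - 12!/7! + 12!/8! - 12!/9! + 12!/10! - 12!/11! + 12!/12!
= 479001600 - 479001600 + 239500800 - 79833600 + 19958400 - 3991680 + 665280 - 95040 + 11880 - 1320 + 132 - 12 + 1
= 176214841

176214841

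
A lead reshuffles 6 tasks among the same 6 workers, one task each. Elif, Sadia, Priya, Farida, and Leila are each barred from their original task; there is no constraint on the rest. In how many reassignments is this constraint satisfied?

Let A_j be the event that the j-th constrained one is fixed. By inclusion-exclusion over the 5 events:
Σ_{j=0}^{5} (-1)^j C(5,j)(6-j)!
= C(5,0)·6! - C(5,1)·5! + C(5,2)·4! - C(5,3)·3! + C(5,4)·2! - C(5,5)·1!
= 720 - 600 + 240 - 60 + 10 - 1
= 309

309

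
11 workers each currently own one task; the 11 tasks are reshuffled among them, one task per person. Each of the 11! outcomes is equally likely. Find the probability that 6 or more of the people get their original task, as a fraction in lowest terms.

5921/9979200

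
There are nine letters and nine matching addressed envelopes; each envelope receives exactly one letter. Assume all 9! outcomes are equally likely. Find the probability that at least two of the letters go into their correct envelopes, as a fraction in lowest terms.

95887/362880

Favorable outcomes: Σ_{i≥2} C(9,i)·!(9-i) = 36·1854 + 84·265 + 126·44 + 126·9 + 84·2 + 36·1 + 9·0 + 1·1 = 95887.
Total outcomes: 9! = 362880.
Probability = 95887/362880 = 95887/362880.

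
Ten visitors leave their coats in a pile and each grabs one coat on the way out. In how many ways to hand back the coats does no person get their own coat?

1334961

The subfactorial !10 = [10!/e] (nearest integer).
10! = 3628800, and 3628800/e ≈ 1334960.92, so !10 = 1334961.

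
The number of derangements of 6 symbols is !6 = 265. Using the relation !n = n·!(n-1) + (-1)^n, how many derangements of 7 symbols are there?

1854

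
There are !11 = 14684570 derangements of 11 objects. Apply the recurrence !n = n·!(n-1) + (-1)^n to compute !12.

!12 = 12·14684570 + 1 = 176214841.

176214841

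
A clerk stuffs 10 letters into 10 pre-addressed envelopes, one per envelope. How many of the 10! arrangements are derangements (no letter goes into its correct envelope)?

The subfactorial !10 = [10!/e] (nearest integer).
10! = 3628800, and 3628800/e ≈ 1334960.92, so !10 = 1334961.

1334961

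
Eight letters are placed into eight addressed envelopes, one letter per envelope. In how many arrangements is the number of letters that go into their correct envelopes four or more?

771

# with exactly i fixed is C(8,i)·!(8-i); sum over i=4..8:
  i=4: C(8,4)·!4 = 70·9 = 630
  i=5: C(8,5)·!3 = 56·2 = 112
  i=6: C(8,6)·!2 = 28·1 = 28
  i=7: C(8,7)·!1 = 8·0 = 0
  i=8: C(8,8)·!0 = 1·1 = 1
Total = 771.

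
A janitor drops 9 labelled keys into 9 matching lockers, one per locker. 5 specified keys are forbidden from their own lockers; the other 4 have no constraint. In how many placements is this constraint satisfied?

205056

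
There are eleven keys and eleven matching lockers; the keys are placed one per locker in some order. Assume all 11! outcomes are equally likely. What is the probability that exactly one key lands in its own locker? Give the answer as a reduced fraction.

Favorable outcomes: C(11,1)·!10 = 11·1334961 = 14684571.
Total outcomes: 11! = 39916800.
Probability = 14684571/39916800 = 16481/44800.

16481/44800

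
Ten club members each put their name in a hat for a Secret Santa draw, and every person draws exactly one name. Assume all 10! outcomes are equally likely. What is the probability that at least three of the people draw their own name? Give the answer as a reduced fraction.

145697/1814400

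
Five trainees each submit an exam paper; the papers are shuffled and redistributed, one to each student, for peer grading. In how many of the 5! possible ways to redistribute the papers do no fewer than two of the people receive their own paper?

# with exactly i fixed is C(5,i)·!(5-i); sum over i=2..5:
  i=2: C(5,2)·!3 = 10·2 = 20
  i=3: C(5,3)·!2 = 10·1 = 10
  i=4: C(5,4)·!1 = 5·0 = 0
  i=5: C(5,5)·!0 = 1·1 = 1
Total = 31.

31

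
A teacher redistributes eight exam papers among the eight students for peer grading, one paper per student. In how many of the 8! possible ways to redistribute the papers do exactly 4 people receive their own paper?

630

Choose which 4 of the 8 are fixed: C(8,4) = 70.
The remaining 4 must be deranged: !4 = 9.
Total: 70 × 9 = 630.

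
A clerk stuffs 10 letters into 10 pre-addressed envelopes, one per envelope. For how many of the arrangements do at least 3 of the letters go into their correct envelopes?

291394

# with exactly i fixed is C(10,i)·!(10-i); sum over i=3..10:
  i=3: C(10,3)·!7 = 120·1854 = 222480
  i=4: C(10,4)·!6 = 210·265 = 55650
  i=5: C(10,5)·!5 = 252·44 = 11088
  i=6: C(10,6)·!4 = 210·9 = 1890
  i=7: C(10,7)·!3 = 120·2 = 240
  i=8: C(10,8)·!2 = 45·1 = 45
  i=9: C(10,9)·!1 = 10·0 = 0
  i=10: C(10,10)·!0 = 1·1 = 1
Total = 291394.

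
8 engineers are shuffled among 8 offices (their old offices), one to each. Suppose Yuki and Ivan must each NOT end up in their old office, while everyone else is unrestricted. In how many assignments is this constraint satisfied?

Let A_j be the event that the j-th constrained one is fixed. By inclusion-exclusion over the 2 events:
Σ_{j=0}^{2} (-1)^j C(2,j)(8-j)!
= C(2,0)·8! - C(2,1)·7! + C(2,2)·6!
= 40320 - 10080 + 720
= 30960

30960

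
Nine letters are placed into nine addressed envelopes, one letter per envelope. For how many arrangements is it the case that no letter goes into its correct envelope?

133496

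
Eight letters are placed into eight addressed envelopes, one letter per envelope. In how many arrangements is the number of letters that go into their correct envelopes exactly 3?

2464

Choose which 3 of the 8 are fixed: C(8,3) = 56.
The remaining 5 must be deranged: !5 = 44.
Total: 56 × 44 = 2464.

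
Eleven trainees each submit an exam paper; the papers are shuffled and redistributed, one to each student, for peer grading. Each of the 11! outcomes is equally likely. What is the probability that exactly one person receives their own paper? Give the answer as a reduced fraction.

Favorable outcomes: C(11,1)·!10 = 11·1334961 = 14684571.
Total outcomes: 11! = 39916800.
Probability = 14684571/39916800 = 16481/44800.

16481/44800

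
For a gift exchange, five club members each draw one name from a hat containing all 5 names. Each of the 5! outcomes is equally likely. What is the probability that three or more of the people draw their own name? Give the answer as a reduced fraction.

11/120

Favorable outcomes: Σ_{i≥3} C(5,i)·!(5-i) = 10·1 + 5·0 + 1·1 = 11.
Total outcomes: 5! = 120.
Probability = 11/120 = 11/120.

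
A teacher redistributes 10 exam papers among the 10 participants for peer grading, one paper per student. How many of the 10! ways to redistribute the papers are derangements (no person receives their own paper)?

1334961

Use !n = (n-1)(!(n-1) + !(n-2)).
!10 = 9·(133496 + 14833) = 9·148329 = 1334961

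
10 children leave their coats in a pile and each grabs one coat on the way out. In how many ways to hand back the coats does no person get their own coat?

1334961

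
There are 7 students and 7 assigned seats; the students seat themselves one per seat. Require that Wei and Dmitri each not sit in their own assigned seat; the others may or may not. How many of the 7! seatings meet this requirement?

3720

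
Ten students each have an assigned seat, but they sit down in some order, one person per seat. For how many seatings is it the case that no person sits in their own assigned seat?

Use !n = (n-1)(!(n-1) + !(n-2)).
!10 = 9·(133496 + 14833) = 9·148329 = 1334961

1334961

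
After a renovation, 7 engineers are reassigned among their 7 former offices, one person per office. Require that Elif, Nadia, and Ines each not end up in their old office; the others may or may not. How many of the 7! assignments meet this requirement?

Inclusion-exclusion on the 3 forbidden self-matches:
Σ_{j=0}^{3} (-1)^j C(3,j)(7-j)!
= C(3,0)·7! - C(3,1)·6! + C(3,2)·5! - C(3,3)·4!
= 5040 - 2160 + 360 - 24
= 3216

3216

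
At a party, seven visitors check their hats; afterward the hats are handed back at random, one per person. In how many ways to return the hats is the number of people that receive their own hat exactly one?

1855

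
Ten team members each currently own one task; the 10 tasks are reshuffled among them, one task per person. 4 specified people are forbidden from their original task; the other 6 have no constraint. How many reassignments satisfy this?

2399760

Inclusion-exclusion on the 4 forbidden self-matches:
Σ_{j=0}^{4} (-1)^j C(4,j)(10-j)!
= C(4,0)·10! - C(4,1)·9! + C(4,2)·8! - C(4,3)·7! + C(4,4)·6!
= 3628800 - 1451520 + 241920 - 20160 + 720
= 2399760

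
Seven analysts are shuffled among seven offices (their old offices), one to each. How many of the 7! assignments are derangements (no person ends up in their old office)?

The number of derangements of 7 is !7 = Σ_{k=0}^{7} (-1)^k·7!/k!
= 7! - 7!/1! + 7!/2! - 7!/3! + 7!/4! - 7!/5! + 7!/6! - 7!/7!
= 5040 - 5040 + 2520 - 840 + 210 - 42 + 7 - 1
= 1854

1854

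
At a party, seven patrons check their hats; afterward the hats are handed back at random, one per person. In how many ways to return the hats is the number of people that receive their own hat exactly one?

Choose which one of the 7 is fixed: C(7,1) = 7.
The other 6 form a derangement: !6 = 265.
Total: 7 × 265 = 1855.

1855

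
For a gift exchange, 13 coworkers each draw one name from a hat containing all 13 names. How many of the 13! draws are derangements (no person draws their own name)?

!13 = 13! · Σ_{k=0}^{13} (-1)^k/k!
= 13! - 13!/1! + 13!/2! - 13!/3! + 13!/4! - 13!/5! + 13!/6! - 13!/7! + 13!/8! - 13!/9! + 13!/10! - 13!/11! + 13!/12! - 13!/13!
= 6227020800 - 6227020800 + 3113510400 - 1037836800 + 259459200 - 51891840 + 8648640 - 1235520 + 154440 - 17160 + 1716 - 156 + 13 - 1
= 2290792932

2290792932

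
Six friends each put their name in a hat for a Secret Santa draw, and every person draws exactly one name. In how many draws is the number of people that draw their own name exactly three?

40

Choose which 3 of the 6 are fixed: C(6,3) = 20.
The other 3 form a derangement: !3 = 2.
Total: 20 × 2 = 40.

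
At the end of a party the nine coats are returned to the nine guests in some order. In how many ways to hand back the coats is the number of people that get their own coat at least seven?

37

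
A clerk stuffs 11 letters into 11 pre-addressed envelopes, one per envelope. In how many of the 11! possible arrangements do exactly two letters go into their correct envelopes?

7342280

Pick the 2 fixed positions: C(11,2) = 55 ways.
The remaining 9 must be deranged: !9 = 133496.
Total: 55 × 133496 = 7342280.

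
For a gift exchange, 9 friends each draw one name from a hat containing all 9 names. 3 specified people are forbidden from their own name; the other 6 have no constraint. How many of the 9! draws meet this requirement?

Inclusion-exclusion on the 3 forbidden self-matches:
Σ_{j=0}^{3} (-1)^j C(3,j)(9-j)!
= C(3,0)·9! - C(3,1)·8! + C(3,2)·7! - C(3,3)·6!
= 362880 - 120960 + 15120 - 720
= 256320

256320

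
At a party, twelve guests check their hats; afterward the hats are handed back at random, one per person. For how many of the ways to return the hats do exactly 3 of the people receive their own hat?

29369120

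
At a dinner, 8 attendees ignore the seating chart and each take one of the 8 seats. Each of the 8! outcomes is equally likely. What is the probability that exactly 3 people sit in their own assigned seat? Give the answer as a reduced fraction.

11/180

Favorable outcomes: C(8,3)·!5 = 56·44 = 2464.
Total outcomes: 8! = 40320.
Probability = 2464/40320 = 11/180.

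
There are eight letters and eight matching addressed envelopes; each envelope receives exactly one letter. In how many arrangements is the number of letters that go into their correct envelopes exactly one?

Pick the single fixed position: C(8,1) = 8 ways.
The other 7 form a derangement: !7 = 1854.
Total: 8 × 1854 = 14832.

14832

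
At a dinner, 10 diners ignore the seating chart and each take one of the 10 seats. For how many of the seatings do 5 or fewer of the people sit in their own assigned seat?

Sum C(10,i)·!(10-i) for i = 0..5:
  i=0: C(10,0)·!10 = 1·1334961 = 1334961
  i=1: C(10,1)·!9 = 10·133496 = 1334960
  i=2: C(10,2)·!8 = 45·14833 = 667485
  i=3: C(10,3)·!7 = 120·1854 = 222480
  i=4: C(10,4)·!6 = 210·265 = 55650
  i=5: C(10,5)·!5 = 252·44 = 11088
Total = 3626624.

3626624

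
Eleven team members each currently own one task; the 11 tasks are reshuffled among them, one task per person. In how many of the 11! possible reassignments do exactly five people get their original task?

Choose which 5 of the 11 are fixed: C(11,5) = 462.
The remaining 6 must be deranged: !6 = 265.
Total: 462 × 265 = 122430.

122430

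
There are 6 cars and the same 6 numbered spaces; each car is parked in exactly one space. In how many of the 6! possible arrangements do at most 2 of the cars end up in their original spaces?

Sum C(6,i)·!(6-i) for i = 0..2:
  i=0: C(6,0)·!6 = 1·265 = 265
  i=1: C(6,1)·!5 = 6·44 = 264
  i=2: C(6,2)·!4 = 15·9 = 135
Total = 664.

664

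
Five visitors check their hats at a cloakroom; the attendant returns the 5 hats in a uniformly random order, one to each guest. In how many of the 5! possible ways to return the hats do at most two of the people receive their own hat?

109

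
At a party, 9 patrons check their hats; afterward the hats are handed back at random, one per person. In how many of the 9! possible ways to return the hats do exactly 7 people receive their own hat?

Pick the 7 fixed positions: C(9,7) = 36 ways.
The other 2 form a derangement: !2 = 1.
Total: 36 × 1 = 36.

36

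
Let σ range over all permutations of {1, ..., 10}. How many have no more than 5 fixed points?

3626624

Sum C(10,i)·!(10-i) for i = 0..5:
  i=0: C(10,0)·!10 = 1·1334961 = 1334961
  i=1: C(10,1)·!9 = 10·133496 = 1334960
  i=2: C(10,2)·!8 = 45·14833 = 667485
  i=3: C(10,3)·!7 = 120·1854 = 222480
  i=4: C(10,4)·!6 = 210·265 = 55650
  i=5: C(10,5)·!5 = 252·44 = 11088
Total = 3626624.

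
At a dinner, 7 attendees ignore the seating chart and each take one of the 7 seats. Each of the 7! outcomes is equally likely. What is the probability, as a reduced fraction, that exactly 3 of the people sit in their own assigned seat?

1/16

Favorable outcomes: C(7,3)·!4 = 35·9 = 315.
Total outcomes: 7! = 5040.
Probability = 315/5040 = 1/16.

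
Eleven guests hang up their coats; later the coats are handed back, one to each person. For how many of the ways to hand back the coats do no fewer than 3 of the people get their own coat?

3205379

# with exactly i fixed is C(11,i)·!(11-i); sum over i=3..11:
  i=3: C(11,3)·!8 = 165·14833 = 2447445
  i=4: C(11,4)·!7 = 330·1854 = 611820
  i=5: C(11,5)·!6 = 462·265 = 122430
  i=6: C(11,6)·!5 = 462·44 = 20328
  i=7: C(11,7)·!4 = 330·9 = 2970
  i=8: C(11,8)·!3 = 165·2 = 330
  i=9: C(11,9)·!2 = 55·1 = 55
  i=10: C(11,10)·!1 = 11·0 = 0
  i=11: C(11,11)·!0 = 1·1 = 1
Total = 3205379.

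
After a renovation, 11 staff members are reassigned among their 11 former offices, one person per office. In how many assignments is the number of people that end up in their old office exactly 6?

20328

Choose which 6 of the 11 are fixed: C(11,6) = 462.
The remaining 5 must be deranged: !5 = 44.
Total: 462 × 44 = 20328.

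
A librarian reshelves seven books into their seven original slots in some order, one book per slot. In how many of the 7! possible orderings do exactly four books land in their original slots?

70

Choose which 4 of the 7 are fixed: C(7,4) = 35.
The other 3 form a derangement: !3 = 2.
Total: 35 × 2 = 70.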